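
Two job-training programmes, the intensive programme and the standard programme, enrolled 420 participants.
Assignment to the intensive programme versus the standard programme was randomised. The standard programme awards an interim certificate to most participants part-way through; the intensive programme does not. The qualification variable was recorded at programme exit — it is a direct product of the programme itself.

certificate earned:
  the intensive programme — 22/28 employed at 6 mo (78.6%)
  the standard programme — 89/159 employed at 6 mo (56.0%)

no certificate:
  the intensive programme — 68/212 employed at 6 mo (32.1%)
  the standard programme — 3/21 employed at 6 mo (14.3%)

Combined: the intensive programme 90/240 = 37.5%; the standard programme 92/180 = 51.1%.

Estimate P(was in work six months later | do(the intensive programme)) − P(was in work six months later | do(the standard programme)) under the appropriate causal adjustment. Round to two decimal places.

Qualification attained during the programme here is a post-treatment variable shaped by the programme; conditioning on it would introduce bias rather than remove it. The overall comparison is the causal one.
The causal difference is the pooled difference: 0.375 − 0.511 = -0.136.

-0.14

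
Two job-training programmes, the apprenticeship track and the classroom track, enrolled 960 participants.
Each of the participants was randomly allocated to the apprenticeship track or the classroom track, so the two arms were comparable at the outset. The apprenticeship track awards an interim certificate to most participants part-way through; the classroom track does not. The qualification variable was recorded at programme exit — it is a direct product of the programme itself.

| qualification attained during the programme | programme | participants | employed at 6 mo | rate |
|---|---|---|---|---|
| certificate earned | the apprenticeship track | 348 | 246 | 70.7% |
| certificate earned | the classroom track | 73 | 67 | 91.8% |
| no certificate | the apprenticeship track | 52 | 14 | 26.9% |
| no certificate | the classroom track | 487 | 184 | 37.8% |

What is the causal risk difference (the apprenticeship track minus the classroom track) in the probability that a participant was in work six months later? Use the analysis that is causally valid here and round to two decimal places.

+0.20

Qualification attained during the programme is downstream of the programme. One should not condition on a consequence of treatment, so the overall rates are the right comparison.
The causal difference is the pooled difference: 0.650 − 0.448 = +0.202.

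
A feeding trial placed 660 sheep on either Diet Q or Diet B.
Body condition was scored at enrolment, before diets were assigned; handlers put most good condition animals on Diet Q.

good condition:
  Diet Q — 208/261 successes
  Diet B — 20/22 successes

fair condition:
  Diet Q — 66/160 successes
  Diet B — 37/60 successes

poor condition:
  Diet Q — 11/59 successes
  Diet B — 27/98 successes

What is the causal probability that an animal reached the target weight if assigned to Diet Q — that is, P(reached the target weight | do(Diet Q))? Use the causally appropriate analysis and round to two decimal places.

0.52

The stratified and pooled comparisons disagree (Diet B wins within each starting body condition; Diet Q wins overall), so the answer turns on the causal role of starting body condition.
Starting body condition is set before the diet has any effect — it is not caused by the diet — and it independently drives the outcome. That makes it a confounder, so the causal comparison is within starting body condition levels.
Standardising Diet Q to the population starting body condition mix: 0.429·208/261 + 0.333·66/160 + 0.238·11/59 = 0.524.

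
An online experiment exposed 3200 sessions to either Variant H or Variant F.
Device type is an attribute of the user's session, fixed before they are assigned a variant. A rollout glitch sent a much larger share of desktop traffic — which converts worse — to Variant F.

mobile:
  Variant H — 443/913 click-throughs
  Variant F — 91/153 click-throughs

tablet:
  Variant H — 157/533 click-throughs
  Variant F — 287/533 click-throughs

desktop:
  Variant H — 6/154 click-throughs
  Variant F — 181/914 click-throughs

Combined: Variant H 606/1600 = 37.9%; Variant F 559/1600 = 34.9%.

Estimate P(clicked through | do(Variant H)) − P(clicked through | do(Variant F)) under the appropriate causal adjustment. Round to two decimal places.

Device type is set before the variant has any effect — it is not caused by the variant — and it independently drives the outcome. That makes it a confounder, so the causal comparison is within device type levels.
Adjusting over the population distribution of device type: 0.333·(0.485−0.595) + 0.333·(0.295−0.538) + 0.334·(0.039−0.198) = -0.171.

-0.17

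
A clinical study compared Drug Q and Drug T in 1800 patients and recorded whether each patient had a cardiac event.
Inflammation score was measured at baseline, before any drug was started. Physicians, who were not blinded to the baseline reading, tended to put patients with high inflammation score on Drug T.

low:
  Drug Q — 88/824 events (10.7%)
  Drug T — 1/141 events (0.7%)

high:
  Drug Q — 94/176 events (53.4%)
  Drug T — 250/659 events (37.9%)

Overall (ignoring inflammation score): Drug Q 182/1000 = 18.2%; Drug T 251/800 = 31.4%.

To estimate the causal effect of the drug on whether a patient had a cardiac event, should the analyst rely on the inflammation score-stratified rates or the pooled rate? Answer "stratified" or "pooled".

Drug T is lower inside every inflammation score stratum but Drug Q is lower in aggregate. Whether to stratify depends on how inflammation score relates to the drug.
Here inflammation score is a common cause — it drives both which drug a case falls under and the outcome. The crude comparison mixes populations; the stratum-specific rates are the causally relevant ones.
Within each level — low: 10.7% vs 0.7%; high: 53.4% vs 37.9% — Drug T is lower every time.

stratified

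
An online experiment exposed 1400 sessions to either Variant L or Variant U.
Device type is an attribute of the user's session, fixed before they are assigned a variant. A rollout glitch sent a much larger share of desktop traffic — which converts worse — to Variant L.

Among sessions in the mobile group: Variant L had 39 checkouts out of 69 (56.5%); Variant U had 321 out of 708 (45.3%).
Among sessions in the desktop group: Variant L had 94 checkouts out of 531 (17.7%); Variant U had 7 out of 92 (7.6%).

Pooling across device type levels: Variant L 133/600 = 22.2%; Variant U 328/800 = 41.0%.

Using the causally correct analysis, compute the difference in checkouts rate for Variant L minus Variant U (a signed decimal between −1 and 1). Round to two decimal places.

The imbalance in device type arose from how sessions were allocated, not from anything the variant did; and device type independently affects the outcome. The pooled gap is confounded — condition on device type.
Adjusting over the population distribution of device type: 0.555·(0.565−0.453) + 0.445·(0.177−0.076) = +0.107.

+0.11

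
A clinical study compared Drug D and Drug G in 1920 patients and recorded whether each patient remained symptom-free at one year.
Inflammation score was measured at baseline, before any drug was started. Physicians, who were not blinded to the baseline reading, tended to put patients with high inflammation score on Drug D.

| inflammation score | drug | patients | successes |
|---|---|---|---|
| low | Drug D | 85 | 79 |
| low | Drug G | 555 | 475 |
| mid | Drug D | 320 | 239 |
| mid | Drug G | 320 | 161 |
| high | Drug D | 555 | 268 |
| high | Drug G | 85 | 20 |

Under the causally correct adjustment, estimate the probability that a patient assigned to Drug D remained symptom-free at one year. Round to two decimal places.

0.72

The inflammation score-specific comparison favours Drug D throughout, but the pooled figures favour Drug G. The question is whether to condition on inflammation score.
Nothing the drug does changes inflammation score; the imbalance is an allocation artefact. With inflammation score also predicting the outcome, the pooled figure is confounded, and the within-stratum comparison is the causal one.
Standardising Drug D to the population inflammation score mix: 0.333·79/85 + 0.333·239/320 + 0.333·268/555 = 0.720.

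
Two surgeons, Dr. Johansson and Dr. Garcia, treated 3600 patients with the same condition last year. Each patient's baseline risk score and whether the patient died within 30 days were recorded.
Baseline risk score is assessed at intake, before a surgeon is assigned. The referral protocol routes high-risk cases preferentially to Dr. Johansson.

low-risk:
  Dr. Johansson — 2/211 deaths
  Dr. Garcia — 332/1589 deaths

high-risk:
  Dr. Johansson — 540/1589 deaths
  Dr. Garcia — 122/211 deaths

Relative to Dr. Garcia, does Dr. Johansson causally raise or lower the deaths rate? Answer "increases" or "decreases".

decreases

Here baseline risk score is a common cause — it drives both which surgeon a case falls under and the outcome. The crude comparison mixes populations; the stratum-specific rates are the causally relevant ones.
Within each level — low-risk: 0.9% vs 20.9%; high-risk: 34.0% vs 57.8% — Dr. Johansson is lower every time.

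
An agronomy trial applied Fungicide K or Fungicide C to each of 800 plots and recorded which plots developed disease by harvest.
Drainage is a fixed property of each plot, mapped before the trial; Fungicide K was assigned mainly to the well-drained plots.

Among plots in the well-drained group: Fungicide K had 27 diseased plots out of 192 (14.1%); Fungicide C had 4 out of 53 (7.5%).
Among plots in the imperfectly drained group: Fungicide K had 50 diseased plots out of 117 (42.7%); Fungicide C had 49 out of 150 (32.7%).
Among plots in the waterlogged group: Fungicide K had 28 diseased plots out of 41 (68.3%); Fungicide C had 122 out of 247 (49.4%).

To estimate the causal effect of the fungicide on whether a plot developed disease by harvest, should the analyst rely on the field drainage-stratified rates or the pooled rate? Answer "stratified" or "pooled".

The field drainage-specific comparison favours Fungicide C throughout, but the pooled figures favour Fungicide K. The question is whether to condition on field drainage.
Field drainage is set before the fungicide has any effect — it is not caused by the fungicide — and it independently drives the outcome. That makes it a confounder, so the causal comparison is within field drainage levels.
Within each level — well-drained: 14.1% vs 7.5%; imperfectly drained: 42.7% vs 32.7%; waterlogged: 68.3% vs 49.4% — Fungicide C is lower every time.

stratified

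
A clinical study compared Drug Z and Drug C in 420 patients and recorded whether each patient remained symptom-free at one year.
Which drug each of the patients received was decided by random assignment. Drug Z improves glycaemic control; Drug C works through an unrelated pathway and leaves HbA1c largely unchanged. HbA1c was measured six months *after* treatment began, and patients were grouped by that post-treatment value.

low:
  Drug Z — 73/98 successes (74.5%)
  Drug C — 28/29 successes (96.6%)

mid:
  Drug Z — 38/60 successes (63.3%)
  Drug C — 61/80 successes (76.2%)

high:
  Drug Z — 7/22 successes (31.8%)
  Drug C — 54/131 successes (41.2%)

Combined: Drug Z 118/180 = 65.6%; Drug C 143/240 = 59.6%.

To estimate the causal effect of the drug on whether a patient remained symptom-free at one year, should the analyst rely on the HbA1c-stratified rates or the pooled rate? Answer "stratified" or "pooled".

pooled

HbA1c is recorded after the drug and is itself shifted by it — it sits on the causal path from drug to outcome. Conditioning on a mediator would strip out part of the effect we want; the pooled comparison gives the total causal effect.
Pooled: Drug Z 65.6% vs Drug C 59.6%; Drug Z is higher overall.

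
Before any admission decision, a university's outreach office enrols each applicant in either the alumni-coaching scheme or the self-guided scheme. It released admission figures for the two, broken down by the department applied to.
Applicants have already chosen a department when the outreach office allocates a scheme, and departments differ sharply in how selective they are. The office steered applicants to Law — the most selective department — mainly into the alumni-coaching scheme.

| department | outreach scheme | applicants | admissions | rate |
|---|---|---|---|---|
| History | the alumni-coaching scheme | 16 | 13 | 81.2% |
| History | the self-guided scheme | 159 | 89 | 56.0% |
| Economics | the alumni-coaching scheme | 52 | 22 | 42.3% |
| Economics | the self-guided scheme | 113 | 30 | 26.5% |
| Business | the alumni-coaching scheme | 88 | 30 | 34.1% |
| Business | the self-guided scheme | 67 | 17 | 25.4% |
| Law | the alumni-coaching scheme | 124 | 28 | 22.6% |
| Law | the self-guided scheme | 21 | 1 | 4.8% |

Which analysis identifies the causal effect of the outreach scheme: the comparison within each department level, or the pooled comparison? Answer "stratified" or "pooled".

Department satisfies the back-door criterion: it is not a descendant of the outreach scheme, and it blocks the spurious path from outreach scheme to outcome. Adjusting for it (i.e., using the within-department rates) gives the causal effect.
Within each level — History: 81.2% vs 56.0%; Economics: 42.3% vs 26.5%; Business: 34.1% vs 25.4%; Law: 22.6% vs 4.8% — the alumni-coaching scheme is higher every time.

stratified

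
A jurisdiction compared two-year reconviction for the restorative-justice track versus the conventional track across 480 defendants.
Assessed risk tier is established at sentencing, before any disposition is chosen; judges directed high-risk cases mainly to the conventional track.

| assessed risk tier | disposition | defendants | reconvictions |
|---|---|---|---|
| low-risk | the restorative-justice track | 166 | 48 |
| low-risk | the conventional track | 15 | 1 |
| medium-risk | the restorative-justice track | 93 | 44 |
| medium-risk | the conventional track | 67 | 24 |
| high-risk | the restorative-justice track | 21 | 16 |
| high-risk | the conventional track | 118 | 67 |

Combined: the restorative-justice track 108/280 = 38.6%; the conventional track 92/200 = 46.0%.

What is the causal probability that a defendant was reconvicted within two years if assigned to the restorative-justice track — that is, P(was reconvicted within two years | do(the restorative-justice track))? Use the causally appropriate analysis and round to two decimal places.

The assessed risk tier-specific comparison favours the conventional track throughout, but the pooled figures favour the restorative-justice track. The question is whether to condition on assessed risk tier.
Here assessed risk tier is a common cause — it drives both which disposition a case falls under and the outcome. The crude comparison mixes populations; the stratum-specific rates are the causally relevant ones.
Standardising the restorative-justice track to the population assessed risk tier mix: 0.377·48/166 + 0.333·44/93 + 0.290·16/21 = 0.487.

0.49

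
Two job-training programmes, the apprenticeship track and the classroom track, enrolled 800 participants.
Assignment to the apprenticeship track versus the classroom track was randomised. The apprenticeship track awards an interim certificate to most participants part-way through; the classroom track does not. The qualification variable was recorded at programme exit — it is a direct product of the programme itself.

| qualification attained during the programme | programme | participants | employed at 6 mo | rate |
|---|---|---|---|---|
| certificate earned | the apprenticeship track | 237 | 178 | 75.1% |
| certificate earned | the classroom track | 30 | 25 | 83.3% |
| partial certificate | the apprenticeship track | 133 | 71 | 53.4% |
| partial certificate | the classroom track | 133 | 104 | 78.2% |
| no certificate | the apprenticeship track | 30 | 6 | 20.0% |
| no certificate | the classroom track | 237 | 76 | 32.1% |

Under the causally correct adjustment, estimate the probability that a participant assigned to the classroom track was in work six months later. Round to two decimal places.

0.51

The qualification attained during the programme-specific comparison favours the classroom track throughout, but the pooled figures favour the apprenticeship track. The question is whether to condition on qualification attained during the programme.
Because the programme influences qualification attained during the programme, qualification attained during the programme is a post-treatment mediator, not a confounder. Stratifying on it would bias the estimate; the causal effect is the crude pooled difference.
So P(outcome | do(the classroom track)) is just the pooled rate for the classroom track: 205/400 = 0.512.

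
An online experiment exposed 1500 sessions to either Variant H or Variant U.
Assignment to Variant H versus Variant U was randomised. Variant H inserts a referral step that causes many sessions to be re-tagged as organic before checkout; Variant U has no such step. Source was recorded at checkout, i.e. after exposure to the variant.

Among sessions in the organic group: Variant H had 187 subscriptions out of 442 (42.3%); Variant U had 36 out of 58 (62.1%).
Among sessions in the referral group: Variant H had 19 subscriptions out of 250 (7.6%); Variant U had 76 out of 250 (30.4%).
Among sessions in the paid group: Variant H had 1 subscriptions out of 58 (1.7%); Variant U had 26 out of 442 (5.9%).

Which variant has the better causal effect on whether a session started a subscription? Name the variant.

The distribution of traffic source is itself part of what the variant does — it is an intermediate outcome. Holding it fixed would remove that part of the effect; the total effect is the pooled difference.
Pooled: Variant H 27.6% vs Variant U 18.4%; Variant H is higher overall.

Variant H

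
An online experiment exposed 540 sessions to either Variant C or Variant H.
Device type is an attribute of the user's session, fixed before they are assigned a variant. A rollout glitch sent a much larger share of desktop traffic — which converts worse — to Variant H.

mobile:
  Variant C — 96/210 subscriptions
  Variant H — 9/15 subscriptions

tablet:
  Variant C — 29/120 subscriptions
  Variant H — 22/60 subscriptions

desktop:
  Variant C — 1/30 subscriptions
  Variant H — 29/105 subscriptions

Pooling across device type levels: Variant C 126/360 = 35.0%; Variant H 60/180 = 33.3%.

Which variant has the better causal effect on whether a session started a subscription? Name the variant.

The device type-specific comparison favours Variant H throughout, but the pooled figures favour Variant C. The question is whether to condition on device type.
Here device type is a common cause — it drives both which variant a case falls under and the outcome. The crude comparison mixes populations; the stratum-specific rates are the causally relevant ones.
Within each level — mobile: 45.7% vs 60.0%; tablet: 24.2% vs 36.7%; desktop: 3.3% vs 27.6% — Variant H is higher every time.

Variant H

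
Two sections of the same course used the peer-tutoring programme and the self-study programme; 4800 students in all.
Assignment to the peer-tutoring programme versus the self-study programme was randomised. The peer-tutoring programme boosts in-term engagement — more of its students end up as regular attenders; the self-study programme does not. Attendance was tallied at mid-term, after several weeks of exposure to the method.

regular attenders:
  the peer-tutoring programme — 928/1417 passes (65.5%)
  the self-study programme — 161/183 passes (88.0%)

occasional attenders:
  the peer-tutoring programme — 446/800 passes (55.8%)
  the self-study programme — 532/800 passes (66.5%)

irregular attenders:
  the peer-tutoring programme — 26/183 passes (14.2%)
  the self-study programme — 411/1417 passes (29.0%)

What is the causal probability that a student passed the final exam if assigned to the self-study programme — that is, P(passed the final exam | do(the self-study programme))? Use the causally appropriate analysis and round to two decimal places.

0.46

The distribution of mid-term attendance is itself part of what the teaching method does — it is an intermediate outcome. Holding it fixed would remove that part of the effect; the total effect is the pooled difference.
So P(outcome | do(the self-study programme)) is just the pooled rate for the self-study programme: 1104/2400 = 0.460.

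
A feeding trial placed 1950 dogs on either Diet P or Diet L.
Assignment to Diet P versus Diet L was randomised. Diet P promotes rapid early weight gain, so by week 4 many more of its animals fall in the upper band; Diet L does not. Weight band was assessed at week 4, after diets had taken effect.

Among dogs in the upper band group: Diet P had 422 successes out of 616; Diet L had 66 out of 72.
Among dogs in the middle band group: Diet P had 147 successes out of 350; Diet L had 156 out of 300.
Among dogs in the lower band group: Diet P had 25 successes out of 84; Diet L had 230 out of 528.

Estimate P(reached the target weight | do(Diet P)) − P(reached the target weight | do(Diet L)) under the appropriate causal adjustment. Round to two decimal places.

+0.06

Because the diet influences week-4 weight band, week-4 weight band is a post-treatment mediator, not a confounder. Stratifying on it would bias the estimate; the causal effect is the crude pooled difference.
The causal difference is the pooled difference: 0.566 − 0.502 = +0.063.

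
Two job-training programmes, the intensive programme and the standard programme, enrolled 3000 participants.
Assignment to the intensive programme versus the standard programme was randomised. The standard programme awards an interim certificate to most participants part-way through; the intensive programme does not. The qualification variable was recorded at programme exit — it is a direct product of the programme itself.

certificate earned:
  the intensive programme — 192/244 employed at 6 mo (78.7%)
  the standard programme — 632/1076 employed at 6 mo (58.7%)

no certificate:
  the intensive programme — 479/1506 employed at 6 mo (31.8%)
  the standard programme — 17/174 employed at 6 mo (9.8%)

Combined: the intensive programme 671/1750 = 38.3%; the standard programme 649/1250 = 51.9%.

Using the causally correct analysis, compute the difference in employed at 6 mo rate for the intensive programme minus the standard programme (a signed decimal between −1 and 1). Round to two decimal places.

Stratifying would compare programmes among participants the programmes themselves sorted into qualification attained during the programme groups — a form of selection on an intermediate. The unconditioned pooled rates give the total causal effect.
The causal difference is the pooled difference: 0.383 − 0.519 = -0.136.

-0.14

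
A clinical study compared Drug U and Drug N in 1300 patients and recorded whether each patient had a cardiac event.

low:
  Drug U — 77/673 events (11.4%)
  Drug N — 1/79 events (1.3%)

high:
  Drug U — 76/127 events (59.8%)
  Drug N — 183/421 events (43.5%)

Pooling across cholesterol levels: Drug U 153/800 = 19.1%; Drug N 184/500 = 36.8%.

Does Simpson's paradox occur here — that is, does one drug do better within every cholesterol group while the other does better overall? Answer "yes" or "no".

yes

Within each cholesterol level (low 11.4% vs 1.3%; high 59.8% vs 43.5%), Drug N has the lower rate every time. Pooled: 19.1% vs 36.8% — Drug U has the lower rate overall. The two comparisons disagree.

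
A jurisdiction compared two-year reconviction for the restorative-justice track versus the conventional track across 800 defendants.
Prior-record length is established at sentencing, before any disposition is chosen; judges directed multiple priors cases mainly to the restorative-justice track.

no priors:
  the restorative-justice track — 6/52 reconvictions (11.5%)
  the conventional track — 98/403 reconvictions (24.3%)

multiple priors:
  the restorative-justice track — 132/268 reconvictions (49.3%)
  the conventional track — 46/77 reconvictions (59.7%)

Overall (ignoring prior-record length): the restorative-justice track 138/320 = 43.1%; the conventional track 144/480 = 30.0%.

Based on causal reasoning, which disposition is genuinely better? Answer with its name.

the restorative-justice track

Since prior-record length is a pre-existing factor (not a product of the disposition) and it affects the outcome on its own, it is a confounder. The stratified rates, not the pooled rate, identify the causal effect.
Within each level — no priors: 11.5% vs 24.3%; multiple priors: 49.3% vs 59.7% — the restorative-justice track is lower every time.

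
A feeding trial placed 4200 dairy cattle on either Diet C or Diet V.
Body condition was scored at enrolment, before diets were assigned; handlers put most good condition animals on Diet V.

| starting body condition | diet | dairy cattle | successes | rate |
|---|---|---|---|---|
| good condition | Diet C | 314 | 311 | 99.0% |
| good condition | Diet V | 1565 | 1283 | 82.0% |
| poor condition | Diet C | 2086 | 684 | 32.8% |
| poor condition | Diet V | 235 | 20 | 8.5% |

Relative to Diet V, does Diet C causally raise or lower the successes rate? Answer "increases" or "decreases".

Starting body condition differs across diets for reasons unrelated to any effect of the diet itself, and it separately predicts the outcome — a classic confounder. We must compare within starting body condition levels.
Within each level — good condition: 99.0% vs 82.0%; poor condition: 32.8% vs 8.5% — Diet C is higher every time.

increases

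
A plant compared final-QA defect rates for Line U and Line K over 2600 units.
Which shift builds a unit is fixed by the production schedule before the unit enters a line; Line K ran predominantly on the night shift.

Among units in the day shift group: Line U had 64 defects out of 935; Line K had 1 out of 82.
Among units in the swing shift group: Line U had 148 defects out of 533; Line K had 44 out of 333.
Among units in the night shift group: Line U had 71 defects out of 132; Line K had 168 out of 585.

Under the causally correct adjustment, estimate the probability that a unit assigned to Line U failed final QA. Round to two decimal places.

Shift satisfies the back-door criterion: it is not a descendant of the line, and it blocks the spurious path from line to outcome. Adjusting for it (i.e., using the within-shift rates) gives the causal effect.
Standardising Line U to the population shift mix: 0.391·64/935 + 0.333·148/533 + 0.276·71/132 = 0.268.

0.27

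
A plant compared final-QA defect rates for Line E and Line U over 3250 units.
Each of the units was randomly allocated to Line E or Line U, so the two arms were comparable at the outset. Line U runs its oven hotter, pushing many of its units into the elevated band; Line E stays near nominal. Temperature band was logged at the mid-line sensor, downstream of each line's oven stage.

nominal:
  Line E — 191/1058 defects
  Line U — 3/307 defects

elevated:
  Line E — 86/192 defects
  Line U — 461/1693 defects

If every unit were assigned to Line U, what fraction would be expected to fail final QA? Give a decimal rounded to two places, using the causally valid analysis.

0.23

In-process temperature band lies on the pathway line → in-process temperature band → outcome, so adjusting for it blocks the indirect effect. For the total causal effect of line, use the unadjusted pooled rates.
So P(outcome | do(Line U)) is just the pooled rate for Line U: 464/2000 = 0.232.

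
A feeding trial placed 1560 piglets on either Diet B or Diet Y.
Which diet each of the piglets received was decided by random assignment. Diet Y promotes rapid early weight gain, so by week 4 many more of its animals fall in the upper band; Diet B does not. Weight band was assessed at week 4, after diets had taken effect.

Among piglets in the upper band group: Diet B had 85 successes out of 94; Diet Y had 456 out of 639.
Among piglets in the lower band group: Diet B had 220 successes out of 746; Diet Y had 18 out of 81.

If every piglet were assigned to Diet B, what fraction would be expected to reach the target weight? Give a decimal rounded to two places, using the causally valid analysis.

0.36

Because the diet influences week-4 weight band, week-4 weight band is a post-treatment mediator, not a confounder. Stratifying on it would bias the estimate; the causal effect is the crude pooled difference.
So P(outcome | do(Diet B)) is just the pooled rate for Diet B: 305/840 = 0.363.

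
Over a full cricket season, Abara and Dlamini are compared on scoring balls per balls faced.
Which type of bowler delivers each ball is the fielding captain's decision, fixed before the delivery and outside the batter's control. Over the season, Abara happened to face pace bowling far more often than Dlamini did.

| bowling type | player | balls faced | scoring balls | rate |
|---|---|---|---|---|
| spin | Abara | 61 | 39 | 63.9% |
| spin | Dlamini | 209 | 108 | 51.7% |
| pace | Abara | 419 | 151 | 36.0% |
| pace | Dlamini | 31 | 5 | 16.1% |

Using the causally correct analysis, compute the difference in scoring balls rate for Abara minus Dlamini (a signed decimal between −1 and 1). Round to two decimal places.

Since bowling type is a pre-existing factor (not a product of the player) and it affects the outcome on its own, it is a confounder. The stratified rates, not the pooled rate, identify the causal effect.
Adjusting over the population distribution of bowling type: 0.375·(0.639−0.517) + 0.625·(0.360−0.161) = +0.170.

+0.17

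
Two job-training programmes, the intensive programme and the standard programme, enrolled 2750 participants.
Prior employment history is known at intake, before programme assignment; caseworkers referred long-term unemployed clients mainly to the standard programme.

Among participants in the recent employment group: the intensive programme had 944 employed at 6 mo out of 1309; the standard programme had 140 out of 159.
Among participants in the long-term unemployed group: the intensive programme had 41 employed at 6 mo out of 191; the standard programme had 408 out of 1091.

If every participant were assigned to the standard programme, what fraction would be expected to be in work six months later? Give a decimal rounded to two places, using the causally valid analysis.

Since prior employment history is a pre-existing factor (not a product of the programme) and it affects the outcome on its own, it is a confounder. The stratified rates, not the pooled rate, identify the causal effect.
Standardising the standard programme to the population prior employment history mix: 0.534·140/159 + 0.466·408/1091 = 0.644.

0.64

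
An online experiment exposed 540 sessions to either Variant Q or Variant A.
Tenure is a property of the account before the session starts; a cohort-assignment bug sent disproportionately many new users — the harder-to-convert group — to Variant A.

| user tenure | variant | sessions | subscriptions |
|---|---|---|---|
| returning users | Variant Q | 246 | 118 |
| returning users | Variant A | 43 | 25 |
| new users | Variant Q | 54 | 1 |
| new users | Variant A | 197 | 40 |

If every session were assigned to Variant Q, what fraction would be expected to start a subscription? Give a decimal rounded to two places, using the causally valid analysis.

User tenure differs across variants for reasons unrelated to any effect of the variant itself, and it separately predicts the outcome — a classic confounder. We must compare within user tenure levels.
Standardising Variant Q to the population user tenure mix: 0.535·118/246 + 0.465·1/54 = 0.265.

0.27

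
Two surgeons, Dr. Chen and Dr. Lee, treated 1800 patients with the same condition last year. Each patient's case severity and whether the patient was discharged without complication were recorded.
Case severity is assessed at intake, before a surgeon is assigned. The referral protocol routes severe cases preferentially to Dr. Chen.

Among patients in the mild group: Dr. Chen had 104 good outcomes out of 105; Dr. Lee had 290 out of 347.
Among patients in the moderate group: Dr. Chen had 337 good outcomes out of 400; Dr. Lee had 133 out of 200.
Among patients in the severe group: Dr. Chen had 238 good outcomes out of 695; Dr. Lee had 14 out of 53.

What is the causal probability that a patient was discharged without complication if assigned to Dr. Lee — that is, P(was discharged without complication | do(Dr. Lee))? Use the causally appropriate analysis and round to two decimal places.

0.54

Case severity differs across surgeons for reasons unrelated to any effect of the surgeon itself, and it separately predicts the outcome — a classic confounder. We must compare within case severity levels.
Standardising Dr. Lee to the population case severity mix: 0.251·290/347 + 0.333·133/200 + 0.416·14/53 = 0.541.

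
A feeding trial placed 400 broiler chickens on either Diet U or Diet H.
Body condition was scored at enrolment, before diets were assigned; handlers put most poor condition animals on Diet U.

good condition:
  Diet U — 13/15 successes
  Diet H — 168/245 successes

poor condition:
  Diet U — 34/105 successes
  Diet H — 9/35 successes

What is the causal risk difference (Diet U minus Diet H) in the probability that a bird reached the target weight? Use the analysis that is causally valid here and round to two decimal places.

+0.14

Within every starting body condition level Diet U has the higher rate, yet pooled Diet H does — Simpson's reversal.
Starting body condition satisfies the back-door criterion: it is not a descendant of the diet, and it blocks the spurious path from diet to outcome. Adjusting for it (i.e., using the within-starting body condition rates) gives the causal effect.
Adjusting over the population distribution of starting body condition: 0.650·(0.867−0.686) + 0.350·(0.324−0.257) = +0.141.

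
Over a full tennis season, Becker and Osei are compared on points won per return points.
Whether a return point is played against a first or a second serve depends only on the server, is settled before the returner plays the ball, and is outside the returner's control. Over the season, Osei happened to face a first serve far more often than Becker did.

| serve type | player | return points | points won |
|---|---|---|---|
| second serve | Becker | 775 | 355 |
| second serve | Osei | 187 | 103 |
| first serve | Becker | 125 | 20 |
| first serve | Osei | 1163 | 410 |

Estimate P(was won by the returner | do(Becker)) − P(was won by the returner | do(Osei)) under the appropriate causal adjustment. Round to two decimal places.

The stratified and pooled comparisons disagree (Osei wins within each serve type; Becker wins overall), so the answer turns on the causal role of serve type.
Here serve type is a common cause — it drives both which player a case falls under and the outcome. The crude comparison mixes populations; the stratum-specific rates are the causally relevant ones.
Adjusting over the population distribution of serve type: 0.428·(0.458−0.551) + 0.572·(0.160−0.353) = -0.150.

-0.15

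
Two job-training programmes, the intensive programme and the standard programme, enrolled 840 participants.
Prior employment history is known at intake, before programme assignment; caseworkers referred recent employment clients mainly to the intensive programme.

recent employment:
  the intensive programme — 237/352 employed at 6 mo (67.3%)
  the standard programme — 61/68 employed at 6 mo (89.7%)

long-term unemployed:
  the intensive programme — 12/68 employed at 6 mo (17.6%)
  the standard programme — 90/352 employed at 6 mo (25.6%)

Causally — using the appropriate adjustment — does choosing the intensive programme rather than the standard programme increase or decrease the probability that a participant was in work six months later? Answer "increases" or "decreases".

Since prior employment history is a pre-existing factor (not a product of the programme) and it affects the outcome on its own, it is a confounder. The stratified rates, not the pooled rate, identify the causal effect.
Within each level — recent employment: 67.3% vs 89.7%; long-term unemployed: 17.6% vs 25.6% — the standard programme is higher every time.

decreases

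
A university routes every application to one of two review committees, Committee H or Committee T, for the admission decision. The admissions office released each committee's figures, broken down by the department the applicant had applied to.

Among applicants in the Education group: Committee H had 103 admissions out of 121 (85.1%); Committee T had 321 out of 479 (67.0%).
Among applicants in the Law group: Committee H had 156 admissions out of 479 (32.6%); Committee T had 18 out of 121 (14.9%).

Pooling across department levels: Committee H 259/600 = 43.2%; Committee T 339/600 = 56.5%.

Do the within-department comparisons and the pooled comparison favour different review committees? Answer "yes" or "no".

Within each department level (Education 85.1% vs 67.0%; Law 32.6% vs 14.9%), Committee H has the higher rate every time. Pooled: 43.2% vs 56.5% — Committee T has the higher rate overall. The two comparisons disagree.

yes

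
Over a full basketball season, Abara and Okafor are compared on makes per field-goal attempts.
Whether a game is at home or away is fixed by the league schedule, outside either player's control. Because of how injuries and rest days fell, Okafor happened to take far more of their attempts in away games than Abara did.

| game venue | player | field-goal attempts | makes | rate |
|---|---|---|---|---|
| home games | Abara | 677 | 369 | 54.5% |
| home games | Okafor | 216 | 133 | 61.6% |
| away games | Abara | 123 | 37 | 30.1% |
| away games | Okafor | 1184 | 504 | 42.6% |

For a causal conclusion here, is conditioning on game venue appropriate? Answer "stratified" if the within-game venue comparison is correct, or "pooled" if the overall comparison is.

stratified

Game venue is set before the player has any effect — it is not caused by the player — and it independently drives the outcome. That makes it a confounder, so the causal comparison is within game venue levels.
Within each level — home games: 54.5% vs 61.6%; away games: 30.1% vs 42.6% — Okafor is higher every time.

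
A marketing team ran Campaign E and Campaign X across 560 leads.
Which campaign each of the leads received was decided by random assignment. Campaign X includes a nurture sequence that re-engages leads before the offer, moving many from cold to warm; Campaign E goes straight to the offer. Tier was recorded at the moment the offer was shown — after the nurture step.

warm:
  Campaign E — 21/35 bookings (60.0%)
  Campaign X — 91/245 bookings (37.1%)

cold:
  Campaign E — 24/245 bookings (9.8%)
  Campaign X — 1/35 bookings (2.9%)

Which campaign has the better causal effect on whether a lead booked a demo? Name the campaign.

Stratifying would compare campaigns among leads the campaigns themselves sorted into engagement tier groups — a form of selection on an intermediate. The unconditioned pooled rates give the total causal effect.
Pooled: Campaign E 16.1% vs Campaign X 32.9%; Campaign X is higher overall.

Campaign X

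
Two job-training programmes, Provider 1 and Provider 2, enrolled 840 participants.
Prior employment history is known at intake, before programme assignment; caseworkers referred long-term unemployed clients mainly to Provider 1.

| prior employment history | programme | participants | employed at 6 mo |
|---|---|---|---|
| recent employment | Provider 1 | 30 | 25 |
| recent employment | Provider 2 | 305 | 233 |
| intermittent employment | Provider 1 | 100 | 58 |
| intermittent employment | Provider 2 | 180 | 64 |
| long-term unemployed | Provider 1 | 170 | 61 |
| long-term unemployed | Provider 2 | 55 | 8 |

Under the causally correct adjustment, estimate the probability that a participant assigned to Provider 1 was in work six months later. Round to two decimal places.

0.62

Since prior employment history is a pre-existing factor (not a product of the programme) and it affects the outcome on its own, it is a confounder. The stratified rates, not the pooled rate, identify the causal effect.
Standardising Provider 1 to the population prior employment history mix: 0.399·25/30 + 0.333·58/100 + 0.268·61/170 = 0.622.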